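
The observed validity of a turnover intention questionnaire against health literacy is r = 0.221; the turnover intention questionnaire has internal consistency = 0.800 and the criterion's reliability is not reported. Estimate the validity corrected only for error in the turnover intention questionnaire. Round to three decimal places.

0.247

Single correction: r_c = r_obs / √r_xx = 0.221 / √0.800 = 0.221 / 0.8944 ≈ 0.247.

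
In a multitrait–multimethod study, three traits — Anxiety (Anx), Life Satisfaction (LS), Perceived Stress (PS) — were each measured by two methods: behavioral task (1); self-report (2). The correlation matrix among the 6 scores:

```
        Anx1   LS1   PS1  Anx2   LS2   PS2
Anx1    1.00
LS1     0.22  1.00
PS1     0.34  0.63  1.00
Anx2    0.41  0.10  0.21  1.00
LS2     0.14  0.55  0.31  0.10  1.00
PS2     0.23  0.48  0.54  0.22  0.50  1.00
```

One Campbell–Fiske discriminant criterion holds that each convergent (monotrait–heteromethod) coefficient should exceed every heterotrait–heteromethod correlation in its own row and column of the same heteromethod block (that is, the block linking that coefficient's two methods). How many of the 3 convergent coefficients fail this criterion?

Convergent coefficients and their comparison sets:
Anx (methods 1·2): 0.41 vs {0.14, 0.10, 0.23, 0.21} → pass.
LS (methods 1·2): 0.55 vs {0.10, 0.14, 0.48, 0.31} → pass.
PS (methods 1·2): 0.54 vs {0.21, 0.23, 0.31, 0.48} → pass.
0 of 3 fail.

0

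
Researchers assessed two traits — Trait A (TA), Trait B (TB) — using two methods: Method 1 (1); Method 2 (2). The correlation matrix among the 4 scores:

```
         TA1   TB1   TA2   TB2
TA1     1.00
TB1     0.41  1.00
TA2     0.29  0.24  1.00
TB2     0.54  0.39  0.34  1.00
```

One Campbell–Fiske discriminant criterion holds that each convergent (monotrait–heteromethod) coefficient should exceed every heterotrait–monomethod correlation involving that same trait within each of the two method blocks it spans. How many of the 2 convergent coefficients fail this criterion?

Checking each validity diagonal entry against its comparison values:
TA (methods 1·2): 0.29 vs {0.41, 0.34} → fail.
TB (methods 1·2): 0.39 vs {0.41, 0.34} → fail.
2 of 2 fail.

2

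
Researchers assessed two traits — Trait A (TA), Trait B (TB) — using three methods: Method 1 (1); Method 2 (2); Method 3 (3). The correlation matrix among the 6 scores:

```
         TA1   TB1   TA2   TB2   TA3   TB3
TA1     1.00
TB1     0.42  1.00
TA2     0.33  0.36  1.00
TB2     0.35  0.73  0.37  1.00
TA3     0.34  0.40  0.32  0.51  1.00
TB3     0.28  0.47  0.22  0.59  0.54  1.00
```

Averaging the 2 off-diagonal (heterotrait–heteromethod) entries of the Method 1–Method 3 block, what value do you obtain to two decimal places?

HTHM values (method 1 × method 3): 0.28, 0.40; mean = 0.68/2 = 0.34.

0.34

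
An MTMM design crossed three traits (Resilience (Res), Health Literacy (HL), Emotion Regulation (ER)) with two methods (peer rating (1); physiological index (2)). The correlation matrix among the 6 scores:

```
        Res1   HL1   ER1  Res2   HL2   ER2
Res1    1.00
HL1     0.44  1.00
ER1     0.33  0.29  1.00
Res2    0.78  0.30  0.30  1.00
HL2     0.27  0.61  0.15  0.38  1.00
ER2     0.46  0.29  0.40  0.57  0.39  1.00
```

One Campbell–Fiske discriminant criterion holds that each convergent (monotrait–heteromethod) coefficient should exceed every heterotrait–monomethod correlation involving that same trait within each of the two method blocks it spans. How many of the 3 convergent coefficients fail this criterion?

1

Checking each validity diagonal entry against its comparison values:
Res (methods 1·2): 0.78 vs {0.44, 0.38, 0.33, 0.57} → pass.
HL (methods 1·2): 0.61 vs {0.44, 0.38, 0.29, 0.39} → pass.
ER (methods 1·2): 0.40 vs {0.33, 0.57, 0.29, 0.39} → fail.
1 of 3 fail.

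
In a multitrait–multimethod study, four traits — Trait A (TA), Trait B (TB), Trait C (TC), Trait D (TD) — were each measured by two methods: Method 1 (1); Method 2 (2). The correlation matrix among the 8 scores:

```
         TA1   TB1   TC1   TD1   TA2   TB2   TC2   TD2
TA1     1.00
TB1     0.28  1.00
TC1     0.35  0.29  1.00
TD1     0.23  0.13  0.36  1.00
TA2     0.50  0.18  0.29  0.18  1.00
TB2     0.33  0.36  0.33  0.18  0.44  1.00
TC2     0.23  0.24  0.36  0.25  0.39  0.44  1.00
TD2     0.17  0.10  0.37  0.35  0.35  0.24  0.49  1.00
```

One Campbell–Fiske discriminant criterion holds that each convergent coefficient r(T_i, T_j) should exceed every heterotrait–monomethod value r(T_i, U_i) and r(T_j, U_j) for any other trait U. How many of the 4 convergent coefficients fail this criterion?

Each convergent coefficient versus the relevant comparison correlations:
TA (methods 1·2): 0.50 vs {0.28, 0.44, 0.35, 0.39, 0.23, 0.35} → pass.
TB (methods 1·2): 0.36 vs {0.28, 0.44, 0.29, 0.44, 0.13, 0.24} → fail.
TC (methods 1·2): 0.36 vs {0.35, 0.39, 0.29, 0.44, 0.36, 0.49} → fail.
TD (methods 1·2): 0.35 vs {0.23, 0.35, 0.13, 0.24, 0.36, 0.49} → fail.
3 of 4 fail.

3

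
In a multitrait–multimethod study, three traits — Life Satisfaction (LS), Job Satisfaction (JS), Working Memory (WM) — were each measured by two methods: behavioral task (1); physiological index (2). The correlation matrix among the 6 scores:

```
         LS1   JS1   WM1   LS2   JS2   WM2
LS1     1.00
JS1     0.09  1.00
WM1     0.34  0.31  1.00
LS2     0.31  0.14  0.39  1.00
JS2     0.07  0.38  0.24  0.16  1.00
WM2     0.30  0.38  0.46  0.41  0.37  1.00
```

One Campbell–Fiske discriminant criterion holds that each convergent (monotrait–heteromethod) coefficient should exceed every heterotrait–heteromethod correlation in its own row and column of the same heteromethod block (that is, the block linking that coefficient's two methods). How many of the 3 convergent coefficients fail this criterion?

2

Checking each validity diagonal entry against its comparison values:
LS (methods 1·2): 0.31 vs {0.07, 0.14, 0.30, 0.39} → fail.
JS (methods 1·2): 0.38 vs {0.14, 0.07, 0.38, 0.24} → fail.
WM (methods 1·2): 0.46 vs {0.39, 0.30, 0.24, 0.38} → pass.
2 of 3 fail.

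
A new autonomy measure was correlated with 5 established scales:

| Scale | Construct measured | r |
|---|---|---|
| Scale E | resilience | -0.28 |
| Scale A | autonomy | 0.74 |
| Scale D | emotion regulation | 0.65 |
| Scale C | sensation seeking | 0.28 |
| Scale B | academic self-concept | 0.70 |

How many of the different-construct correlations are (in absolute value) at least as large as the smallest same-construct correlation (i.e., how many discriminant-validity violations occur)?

0

Convergent (same construct = autonomy): Scale A.
Smallest convergent = 0.74. Discriminant |r|: 0.28, 0.65, 0.28, 0.70; count ≥ 0.74 → 0.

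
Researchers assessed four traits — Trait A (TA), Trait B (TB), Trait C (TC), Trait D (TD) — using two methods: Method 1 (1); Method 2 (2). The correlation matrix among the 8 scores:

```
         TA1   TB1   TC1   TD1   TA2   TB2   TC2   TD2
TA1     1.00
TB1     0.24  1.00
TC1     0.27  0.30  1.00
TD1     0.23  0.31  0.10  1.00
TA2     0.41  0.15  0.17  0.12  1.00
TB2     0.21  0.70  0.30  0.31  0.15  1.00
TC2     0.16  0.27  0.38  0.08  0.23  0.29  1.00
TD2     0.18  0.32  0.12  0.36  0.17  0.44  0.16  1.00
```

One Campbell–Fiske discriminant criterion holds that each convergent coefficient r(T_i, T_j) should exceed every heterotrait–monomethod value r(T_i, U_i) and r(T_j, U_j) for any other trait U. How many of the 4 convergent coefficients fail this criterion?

Each convergent coefficient versus the relevant comparison correlations:
TA (methods 1·2): 0.41 vs {0.24, 0.15, 0.27, 0.23, 0.23, 0.17} → pass.
TB (methods 1·2): 0.70 vs {0.24, 0.15, 0.30, 0.29, 0.31, 0.44} → pass.
TC (methods 1·2): 0.38 vs {0.27, 0.23, 0.30, 0.29, 0.10, 0.16} → pass.
TD (methods 1·2): 0.36 vs {0.23, 0.17, 0.31, 0.44, 0.10, 0.16} → fail.
1 of 4 fail.

1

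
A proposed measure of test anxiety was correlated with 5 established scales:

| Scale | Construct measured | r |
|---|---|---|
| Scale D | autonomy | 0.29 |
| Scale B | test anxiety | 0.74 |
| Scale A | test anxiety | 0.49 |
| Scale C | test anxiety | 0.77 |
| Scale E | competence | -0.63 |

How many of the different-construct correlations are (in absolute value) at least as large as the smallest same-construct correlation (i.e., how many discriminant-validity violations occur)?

1

Convergent (same construct = test anxiety): Scale B, Scale A, Scale C.
Smallest convergent = 0.49. Discriminant |r|: 0.29, 0.63; count ≥ 0.49 → 1.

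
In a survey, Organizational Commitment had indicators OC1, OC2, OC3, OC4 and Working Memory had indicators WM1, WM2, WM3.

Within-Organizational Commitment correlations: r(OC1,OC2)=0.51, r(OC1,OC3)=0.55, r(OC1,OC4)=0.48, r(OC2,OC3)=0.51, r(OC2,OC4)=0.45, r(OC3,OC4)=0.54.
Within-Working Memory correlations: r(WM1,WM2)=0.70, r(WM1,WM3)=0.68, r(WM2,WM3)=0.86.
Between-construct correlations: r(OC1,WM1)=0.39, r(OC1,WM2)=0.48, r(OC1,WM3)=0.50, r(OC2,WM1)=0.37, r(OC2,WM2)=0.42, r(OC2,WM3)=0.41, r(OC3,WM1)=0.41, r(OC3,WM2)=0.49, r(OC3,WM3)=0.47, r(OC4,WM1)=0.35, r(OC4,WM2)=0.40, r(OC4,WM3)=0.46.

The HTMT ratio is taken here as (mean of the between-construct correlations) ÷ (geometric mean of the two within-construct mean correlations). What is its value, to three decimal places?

Mean heterotrait r = 5.15/12 = 0.4292.
Mean within-OC = 3.04/6 = 0.5067; mean within-WM = 2.24/3 = 0.7467.
Geometric mean = √(0.5067 × 0.7467) = 0.6151.
HTMT = 0.4292 / 0.6151 = 0.698.

0.698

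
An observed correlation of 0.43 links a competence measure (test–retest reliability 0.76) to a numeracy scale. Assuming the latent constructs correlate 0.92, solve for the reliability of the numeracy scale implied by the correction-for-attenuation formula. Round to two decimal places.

0.29

r_true = r_obs / √(r_xx · r_yy) ⇒ 0.92 = 0.43 / √(0.76 · r_yy).
√(0.76 · r_yy) = 0.43 / 0.92 = 0.4674; 0.76 · r_yy = 0.2185; r_yy = 0.2185 / 0.76 ≈ 0.29.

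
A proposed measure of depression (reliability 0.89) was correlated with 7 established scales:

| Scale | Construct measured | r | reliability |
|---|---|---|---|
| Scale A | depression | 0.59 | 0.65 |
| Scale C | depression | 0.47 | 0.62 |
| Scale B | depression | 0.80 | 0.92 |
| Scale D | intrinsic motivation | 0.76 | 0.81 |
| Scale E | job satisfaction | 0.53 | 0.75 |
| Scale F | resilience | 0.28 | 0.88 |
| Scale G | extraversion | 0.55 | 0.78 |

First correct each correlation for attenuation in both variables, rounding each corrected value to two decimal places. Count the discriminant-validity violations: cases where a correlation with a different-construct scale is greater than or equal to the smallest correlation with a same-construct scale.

3

Disattenuated r (r / √(r_scale · r_new)):
  Scale A (conv): 0.59 / √(0.65·0.89) = 0.78
  Scale C (conv): 0.47 / √(0.62·0.89) = 0.63
  Scale B (conv): 0.80 / √(0.92·0.89) = 0.88
  Scale D (disc): 0.76 / √(0.81·0.89) = 0.90
  Scale E (disc): 0.53 / √(0.75·0.89) = 0.65
  Scale F (disc): 0.28 / √(0.88·0.89) = 0.32
  Scale G (disc): 0.55 / √(0.78·0.89) = 0.66
Smallest convergent = 0.63. Discriminant values: 0.90, 0.65, 0.32, 0.66; count ≥ 0.63 → 3.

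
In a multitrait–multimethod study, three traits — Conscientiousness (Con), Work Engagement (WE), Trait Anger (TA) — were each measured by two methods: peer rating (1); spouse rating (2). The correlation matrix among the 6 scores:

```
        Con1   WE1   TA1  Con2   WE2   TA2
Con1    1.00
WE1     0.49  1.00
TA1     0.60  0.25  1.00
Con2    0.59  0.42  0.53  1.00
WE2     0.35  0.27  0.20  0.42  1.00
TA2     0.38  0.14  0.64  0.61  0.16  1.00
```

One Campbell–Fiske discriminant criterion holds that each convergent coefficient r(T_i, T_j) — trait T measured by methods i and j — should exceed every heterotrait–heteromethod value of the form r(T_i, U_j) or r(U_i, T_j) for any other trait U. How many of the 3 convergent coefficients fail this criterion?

1

Convergent coefficients and their comparison sets:
Con (methods 1·2): 0.59 vs {0.35, 0.42, 0.38, 0.53} → pass.
WE (methods 1·2): 0.27 vs {0.42, 0.35, 0.14, 0.20} → fail.
TA (methods 1·2): 0.64 vs {0.53, 0.38, 0.20, 0.14} → pass.
1 of 3 fail.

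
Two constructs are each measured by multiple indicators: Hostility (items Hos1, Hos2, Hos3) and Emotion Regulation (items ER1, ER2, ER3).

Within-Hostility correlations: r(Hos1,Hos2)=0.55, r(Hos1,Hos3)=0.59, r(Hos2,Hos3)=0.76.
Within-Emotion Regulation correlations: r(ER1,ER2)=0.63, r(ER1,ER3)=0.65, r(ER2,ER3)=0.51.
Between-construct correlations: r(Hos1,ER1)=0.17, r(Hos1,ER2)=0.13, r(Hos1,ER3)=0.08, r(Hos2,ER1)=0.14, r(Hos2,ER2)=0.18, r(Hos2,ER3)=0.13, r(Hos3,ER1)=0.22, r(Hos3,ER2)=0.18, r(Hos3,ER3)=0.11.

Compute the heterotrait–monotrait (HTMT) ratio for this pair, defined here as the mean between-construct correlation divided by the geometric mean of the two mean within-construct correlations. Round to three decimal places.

Mean between = 1.34/9 = 0.1489.
Mean within-Hos = 1.90/3 = 0.6333; mean within-ER = 1.79/3 = 0.5967.
Geometric mean = √(0.6333 × 0.5967) = 0.6147.
HTMT = 0.1489 / 0.6147 = 0.242.

0.242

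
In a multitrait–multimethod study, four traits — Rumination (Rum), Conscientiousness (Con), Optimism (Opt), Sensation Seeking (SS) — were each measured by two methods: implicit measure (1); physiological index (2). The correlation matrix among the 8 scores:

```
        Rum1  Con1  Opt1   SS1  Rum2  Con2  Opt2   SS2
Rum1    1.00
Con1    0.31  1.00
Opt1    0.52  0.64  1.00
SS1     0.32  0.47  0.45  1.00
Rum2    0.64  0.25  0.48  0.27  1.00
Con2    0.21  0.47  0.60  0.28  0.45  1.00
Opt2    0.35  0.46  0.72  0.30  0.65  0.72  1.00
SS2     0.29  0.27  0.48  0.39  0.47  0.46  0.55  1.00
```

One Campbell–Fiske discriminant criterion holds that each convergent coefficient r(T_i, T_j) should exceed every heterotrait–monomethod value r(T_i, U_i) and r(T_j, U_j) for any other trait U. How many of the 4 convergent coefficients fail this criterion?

Checking each validity diagonal entry against its comparison values:
Rum (methods 1·2): 0.64 vs {0.31, 0.45, 0.52, 0.65, 0.32, 0.47} → fail.
Con (methods 1·2): 0.47 vs {0.31, 0.45, 0.64, 0.72, 0.47, 0.46} → fail.
Opt (methods 1·2): 0.72 vs {0.52, 0.65, 0.64, 0.72, 0.45, 0.55} → fail.
SS (methods 1·2): 0.39 vs {0.32, 0.47, 0.47, 0.46, 0.45, 0.55} → fail.
4 of 4 fail.

4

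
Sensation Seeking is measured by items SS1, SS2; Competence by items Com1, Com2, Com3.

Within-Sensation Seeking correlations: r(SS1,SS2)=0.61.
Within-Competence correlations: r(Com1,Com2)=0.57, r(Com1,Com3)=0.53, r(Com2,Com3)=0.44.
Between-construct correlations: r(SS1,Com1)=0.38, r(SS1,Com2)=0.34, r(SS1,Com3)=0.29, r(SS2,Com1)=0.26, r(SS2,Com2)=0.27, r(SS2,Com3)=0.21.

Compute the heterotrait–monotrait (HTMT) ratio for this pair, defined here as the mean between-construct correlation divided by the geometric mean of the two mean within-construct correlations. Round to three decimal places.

0.521

Mean between = 1.75/6 = 0.2917.
Mean within-SS = 0.61/1 = 0.6100; mean within-Com = 1.54/3 = 0.5133.
Geometric mean = √(0.6100 × 0.5133) = 0.5596.
HTMT = 0.2917 / 0.5596 = 0.521.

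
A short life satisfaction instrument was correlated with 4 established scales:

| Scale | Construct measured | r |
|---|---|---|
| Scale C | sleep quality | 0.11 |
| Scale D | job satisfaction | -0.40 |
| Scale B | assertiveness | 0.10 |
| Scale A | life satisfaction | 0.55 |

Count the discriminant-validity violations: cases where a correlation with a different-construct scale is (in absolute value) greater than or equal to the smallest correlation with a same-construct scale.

Convergent (same construct = life satisfaction): Scale A.
Smallest convergent = 0.55. Discriminant |r|: 0.11, 0.40, 0.10; count ≥ 0.55 → 0.

0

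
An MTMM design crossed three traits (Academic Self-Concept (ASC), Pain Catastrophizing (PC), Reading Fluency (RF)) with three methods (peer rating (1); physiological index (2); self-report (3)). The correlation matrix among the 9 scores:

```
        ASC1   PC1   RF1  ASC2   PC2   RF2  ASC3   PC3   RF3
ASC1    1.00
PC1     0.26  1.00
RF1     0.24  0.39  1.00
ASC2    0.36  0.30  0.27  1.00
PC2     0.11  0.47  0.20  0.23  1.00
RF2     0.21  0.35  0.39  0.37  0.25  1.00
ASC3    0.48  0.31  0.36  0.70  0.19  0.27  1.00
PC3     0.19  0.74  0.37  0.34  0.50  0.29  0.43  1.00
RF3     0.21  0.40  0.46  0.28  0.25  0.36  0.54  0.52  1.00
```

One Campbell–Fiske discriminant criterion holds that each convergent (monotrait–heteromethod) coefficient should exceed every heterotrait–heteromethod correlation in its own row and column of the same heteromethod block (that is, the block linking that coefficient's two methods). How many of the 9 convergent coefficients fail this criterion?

0

Convergent coefficients and their comparison sets:
ASC (methods 1·2): 0.36 vs {0.11, 0.30, 0.21, 0.27} → pass.
ASC (methods 1·3): 0.48 vs {0.19, 0.31, 0.21, 0.36} → pass.
ASC (methods 2·3): 0.70 vs {0.34, 0.19, 0.28, 0.27} → pass.
PC (methods 1·2): 0.47 vs {0.30, 0.11, 0.35, 0.20} → pass.
PC (methods 1·3): 0.74 vs {0.31, 0.19, 0.40, 0.37} → pass.
PC (methods 2·3): 0.50 vs {0.19, 0.34, 0.25, 0.29} → pass.
RF (methods 1·2): 0.39 vs {0.27, 0.21, 0.20, 0.35} → pass.
RF (methods 1·3): 0.46 vs {0.36, 0.21, 0.37, 0.40} → pass.
RF (methods 2·3): 0.36 vs {0.27, 0.28, 0.29, 0.25} → pass.
0 of 9 fail.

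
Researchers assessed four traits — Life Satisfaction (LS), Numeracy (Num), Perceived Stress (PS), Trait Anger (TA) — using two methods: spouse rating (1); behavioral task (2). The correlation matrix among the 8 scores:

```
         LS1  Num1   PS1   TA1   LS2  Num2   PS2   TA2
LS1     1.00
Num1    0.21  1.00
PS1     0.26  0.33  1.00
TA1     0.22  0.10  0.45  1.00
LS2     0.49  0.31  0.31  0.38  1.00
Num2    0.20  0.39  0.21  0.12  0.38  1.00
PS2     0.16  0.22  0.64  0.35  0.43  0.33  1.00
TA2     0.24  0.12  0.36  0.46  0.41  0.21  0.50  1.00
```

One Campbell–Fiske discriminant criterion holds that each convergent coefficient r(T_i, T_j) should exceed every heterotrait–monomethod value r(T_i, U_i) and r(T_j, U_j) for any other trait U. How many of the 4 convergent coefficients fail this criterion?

Checking each validity diagonal entry against its comparison values:
LS (methods 1·2): 0.49 vs {0.21, 0.38, 0.26, 0.43, 0.22, 0.41} → pass.
Num (methods 1·2): 0.39 vs {0.21, 0.38, 0.33, 0.33, 0.10, 0.21} → pass.
PS (methods 1·2): 0.64 vs {0.26, 0.43, 0.33, 0.33, 0.45, 0.50} → pass.
TA (methods 1·2): 0.46 vs {0.22, 0.41, 0.10, 0.21, 0.45, 0.50} → fail.
1 of 4 fail.

1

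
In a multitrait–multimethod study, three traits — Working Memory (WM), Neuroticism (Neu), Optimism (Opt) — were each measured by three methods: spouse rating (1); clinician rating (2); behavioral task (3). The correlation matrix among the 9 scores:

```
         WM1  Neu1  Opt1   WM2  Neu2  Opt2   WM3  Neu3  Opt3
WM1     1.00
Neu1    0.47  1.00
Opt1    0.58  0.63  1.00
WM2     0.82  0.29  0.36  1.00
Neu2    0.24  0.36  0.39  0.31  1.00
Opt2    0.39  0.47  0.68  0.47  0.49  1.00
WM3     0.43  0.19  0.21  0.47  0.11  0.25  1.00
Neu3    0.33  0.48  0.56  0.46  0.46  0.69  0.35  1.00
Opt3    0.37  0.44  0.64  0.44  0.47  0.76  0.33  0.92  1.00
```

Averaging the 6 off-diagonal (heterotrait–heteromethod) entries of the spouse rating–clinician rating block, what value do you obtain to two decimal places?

HTHM values (method 1 × method 2): 0.24, 0.39, 0.29, 0.47, 0.36, 0.39; mean = 2.14/6 = 0.36.

0.36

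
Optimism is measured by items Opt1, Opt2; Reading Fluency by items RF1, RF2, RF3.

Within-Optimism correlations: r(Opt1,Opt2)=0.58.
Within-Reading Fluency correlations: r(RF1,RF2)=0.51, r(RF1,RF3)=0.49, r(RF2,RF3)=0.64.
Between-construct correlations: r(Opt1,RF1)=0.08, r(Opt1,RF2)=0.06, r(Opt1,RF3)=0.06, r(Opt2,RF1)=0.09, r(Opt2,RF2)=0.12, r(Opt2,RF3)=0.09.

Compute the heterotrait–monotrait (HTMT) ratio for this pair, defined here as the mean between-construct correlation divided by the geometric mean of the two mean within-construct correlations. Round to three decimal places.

0.148

Mean heterotrait r = 0.50/6 = 0.0833.
Mean within-Opt = 0.58/1 = 0.5800; mean within-RF = 1.64/3 = 0.5467.
Geometric mean = √(0.5800 × 0.5467) = 0.5631.
HTMT = 0.0833 / 0.5631 = 0.148.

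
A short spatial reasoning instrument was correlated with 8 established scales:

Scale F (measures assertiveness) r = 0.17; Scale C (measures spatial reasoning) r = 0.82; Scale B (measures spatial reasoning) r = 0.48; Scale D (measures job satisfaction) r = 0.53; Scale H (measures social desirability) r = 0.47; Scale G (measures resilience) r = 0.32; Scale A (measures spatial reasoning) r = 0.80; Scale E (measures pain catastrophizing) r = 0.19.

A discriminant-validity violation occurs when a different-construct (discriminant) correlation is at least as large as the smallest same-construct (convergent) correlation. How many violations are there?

1

Convergent (same construct = spatial reasoning): Scale C, Scale B, Scale A.
Smallest convergent = 0.48. Discriminant values: 0.17, 0.53, 0.47, 0.32, 0.19; count ≥ 0.48 → 1.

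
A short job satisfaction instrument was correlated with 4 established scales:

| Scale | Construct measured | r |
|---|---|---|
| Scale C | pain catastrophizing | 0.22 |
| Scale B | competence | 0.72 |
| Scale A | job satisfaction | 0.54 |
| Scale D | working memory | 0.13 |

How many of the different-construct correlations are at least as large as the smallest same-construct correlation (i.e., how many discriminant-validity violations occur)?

1

Convergent (same construct = job satisfaction): Scale A.
Smallest convergent = 0.54. Discriminant values: 0.22, 0.72, 0.13; count ≥ 0.54 → 1.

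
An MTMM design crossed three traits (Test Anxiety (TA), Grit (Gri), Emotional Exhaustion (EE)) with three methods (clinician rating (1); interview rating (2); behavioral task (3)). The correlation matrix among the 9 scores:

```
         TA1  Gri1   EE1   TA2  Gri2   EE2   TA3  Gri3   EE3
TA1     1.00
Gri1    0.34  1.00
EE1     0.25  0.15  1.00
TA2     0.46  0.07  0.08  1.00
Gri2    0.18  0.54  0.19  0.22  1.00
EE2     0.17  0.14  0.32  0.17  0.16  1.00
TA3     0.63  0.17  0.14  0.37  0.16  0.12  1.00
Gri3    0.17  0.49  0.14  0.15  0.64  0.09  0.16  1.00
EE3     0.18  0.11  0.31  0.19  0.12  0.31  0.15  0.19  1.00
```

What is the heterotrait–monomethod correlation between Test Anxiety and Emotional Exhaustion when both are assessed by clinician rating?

0.25

Different traits, same method: r(TA1, EE1) = 0.25.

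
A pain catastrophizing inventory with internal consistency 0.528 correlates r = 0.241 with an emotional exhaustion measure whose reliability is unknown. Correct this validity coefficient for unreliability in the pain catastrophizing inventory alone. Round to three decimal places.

0.332

Single correction: r_c = r_obs / √r_xx = 0.241 / √0.528 = 0.241 / 0.7266 ≈ 0.332.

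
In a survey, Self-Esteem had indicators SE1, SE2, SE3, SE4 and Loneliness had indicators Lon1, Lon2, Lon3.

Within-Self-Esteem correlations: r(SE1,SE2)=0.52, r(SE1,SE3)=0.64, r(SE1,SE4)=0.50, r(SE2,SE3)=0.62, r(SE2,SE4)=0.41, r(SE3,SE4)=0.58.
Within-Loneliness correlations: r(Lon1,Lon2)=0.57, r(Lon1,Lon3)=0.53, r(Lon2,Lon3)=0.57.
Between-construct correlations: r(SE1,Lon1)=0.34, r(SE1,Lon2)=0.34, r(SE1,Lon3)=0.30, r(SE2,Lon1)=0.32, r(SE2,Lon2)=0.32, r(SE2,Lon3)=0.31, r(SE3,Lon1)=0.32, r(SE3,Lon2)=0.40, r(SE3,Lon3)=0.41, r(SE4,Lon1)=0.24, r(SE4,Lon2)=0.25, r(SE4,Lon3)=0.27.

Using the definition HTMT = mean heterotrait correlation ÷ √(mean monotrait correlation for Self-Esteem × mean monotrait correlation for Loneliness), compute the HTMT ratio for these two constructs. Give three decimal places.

Mean between = 3.82/12 = 0.3183.
Mean within-SE = 3.27/6 = 0.5450; mean within-Lon = 1.67/3 = 0.5567.
Geometric mean = √(0.5450 × 0.5567) = 0.5508.
HTMT = 0.3183 / 0.5508 = 0.578.

0.578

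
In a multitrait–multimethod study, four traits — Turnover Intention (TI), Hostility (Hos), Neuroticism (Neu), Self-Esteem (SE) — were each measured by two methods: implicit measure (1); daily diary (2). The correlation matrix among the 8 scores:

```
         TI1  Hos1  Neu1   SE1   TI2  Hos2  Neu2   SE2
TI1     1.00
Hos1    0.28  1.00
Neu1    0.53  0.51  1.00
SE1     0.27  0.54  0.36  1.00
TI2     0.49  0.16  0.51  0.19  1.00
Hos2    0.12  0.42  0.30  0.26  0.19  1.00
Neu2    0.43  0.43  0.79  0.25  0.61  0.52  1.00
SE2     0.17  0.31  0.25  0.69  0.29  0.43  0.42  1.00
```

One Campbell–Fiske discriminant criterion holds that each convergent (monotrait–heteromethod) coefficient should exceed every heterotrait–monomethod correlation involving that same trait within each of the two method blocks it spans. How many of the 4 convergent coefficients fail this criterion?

2

Checking each validity diagonal entry against its comparison values:
TI (methods 1·2): 0.49 vs {0.28, 0.19, 0.53, 0.61, 0.27, 0.29} → fail.
Hos (methods 1·2): 0.42 vs {0.28, 0.19, 0.51, 0.52, 0.54, 0.43} → fail.
Neu (methods 1·2): 0.79 vs {0.53, 0.61, 0.51, 0.52, 0.36, 0.42} → pass.
SE (methods 1·2): 0.69 vs {0.27, 0.29, 0.54, 0.43, 0.36, 0.42} → pass.
2 of 4 fail.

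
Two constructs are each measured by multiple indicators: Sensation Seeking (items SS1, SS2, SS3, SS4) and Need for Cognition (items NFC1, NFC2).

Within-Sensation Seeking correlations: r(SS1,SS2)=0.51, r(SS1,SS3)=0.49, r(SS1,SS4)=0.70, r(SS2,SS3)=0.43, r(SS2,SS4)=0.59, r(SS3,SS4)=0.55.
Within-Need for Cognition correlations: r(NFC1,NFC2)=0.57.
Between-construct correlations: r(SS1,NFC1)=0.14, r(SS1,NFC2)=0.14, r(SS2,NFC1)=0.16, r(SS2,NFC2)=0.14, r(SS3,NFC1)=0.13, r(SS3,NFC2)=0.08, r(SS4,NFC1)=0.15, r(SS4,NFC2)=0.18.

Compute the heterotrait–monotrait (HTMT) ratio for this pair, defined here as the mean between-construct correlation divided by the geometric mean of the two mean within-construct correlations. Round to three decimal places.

0.251

Mean between = 1.12/8 = 0.1400.
Mean within-SS = 3.27/6 = 0.5450; mean within-NFC = 0.57/1 = 0.5700.
Geometric mean = √(0.5450 × 0.5700) = 0.5574.
HTMT = 0.1400 / 0.5574 = 0.251.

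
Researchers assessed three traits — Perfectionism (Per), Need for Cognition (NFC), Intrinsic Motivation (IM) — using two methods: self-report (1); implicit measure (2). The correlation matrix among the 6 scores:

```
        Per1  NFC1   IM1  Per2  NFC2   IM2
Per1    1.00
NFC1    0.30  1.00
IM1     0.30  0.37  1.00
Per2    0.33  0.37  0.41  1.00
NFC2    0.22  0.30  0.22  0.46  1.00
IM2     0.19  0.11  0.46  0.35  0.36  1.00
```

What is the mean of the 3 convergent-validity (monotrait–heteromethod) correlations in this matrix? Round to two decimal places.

0.36

Convergent values: 0.33, 0.30, 0.46; mean = 1.09/3 = 0.36.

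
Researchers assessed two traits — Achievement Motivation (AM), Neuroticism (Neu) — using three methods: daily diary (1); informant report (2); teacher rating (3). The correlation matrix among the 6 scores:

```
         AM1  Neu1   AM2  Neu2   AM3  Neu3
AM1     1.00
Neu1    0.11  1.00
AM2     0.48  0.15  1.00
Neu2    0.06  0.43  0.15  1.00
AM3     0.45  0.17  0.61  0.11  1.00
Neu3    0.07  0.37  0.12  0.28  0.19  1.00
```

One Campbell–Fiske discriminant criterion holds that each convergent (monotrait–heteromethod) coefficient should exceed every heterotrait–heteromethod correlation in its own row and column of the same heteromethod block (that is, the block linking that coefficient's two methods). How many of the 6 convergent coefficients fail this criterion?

0

Convergent coefficients and their comparison sets:
AM (methods 1·2): 0.48 vs {0.06, 0.15} → pass.
AM (methods 1·3): 0.45 vs {0.07, 0.17} → pass.
AM (methods 2·3): 0.61 vs {0.12, 0.11} → pass.
Neu (methods 1·2): 0.43 vs {0.15, 0.06} → pass.
Neu (methods 1·3): 0.37 vs {0.17, 0.07} → pass.
Neu (methods 2·3): 0.28 vs {0.11, 0.12} → pass.
0 of 6 fail.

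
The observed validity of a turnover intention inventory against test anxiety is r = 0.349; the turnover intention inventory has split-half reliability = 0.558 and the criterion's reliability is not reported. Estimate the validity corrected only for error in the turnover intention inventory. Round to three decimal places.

0.467

Single correction: r_c = r_obs / √r_xx = 0.349 / √0.558 = 0.349 / 0.7470 ≈ 0.467.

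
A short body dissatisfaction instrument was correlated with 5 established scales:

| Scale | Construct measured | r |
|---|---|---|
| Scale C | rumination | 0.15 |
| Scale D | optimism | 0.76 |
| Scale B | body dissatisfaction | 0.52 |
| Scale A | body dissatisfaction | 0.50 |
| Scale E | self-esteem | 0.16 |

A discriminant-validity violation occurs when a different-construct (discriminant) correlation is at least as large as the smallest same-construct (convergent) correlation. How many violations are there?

1

Convergent (same construct = body dissatisfaction): Scale B, Scale A.
Smallest convergent = 0.50. Discriminant values: 0.15, 0.76, 0.16; count ≥ 0.50 → 1.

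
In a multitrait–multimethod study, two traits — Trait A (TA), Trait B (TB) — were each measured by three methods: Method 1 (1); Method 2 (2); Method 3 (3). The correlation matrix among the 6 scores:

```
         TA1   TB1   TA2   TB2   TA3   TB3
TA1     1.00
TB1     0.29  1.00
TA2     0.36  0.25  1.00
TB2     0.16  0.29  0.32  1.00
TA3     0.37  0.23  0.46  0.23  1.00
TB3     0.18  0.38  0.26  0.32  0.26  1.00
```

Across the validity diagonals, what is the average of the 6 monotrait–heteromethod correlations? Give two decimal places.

0.36

Convergent values: 0.36, 0.37, 0.46, 0.29, 0.38, 0.32; mean = 2.18/6 = 0.36.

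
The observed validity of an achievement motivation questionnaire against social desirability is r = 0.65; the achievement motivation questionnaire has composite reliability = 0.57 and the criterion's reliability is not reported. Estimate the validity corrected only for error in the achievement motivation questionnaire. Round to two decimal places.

Single correction: r_c = r_obs / √r_xx = 0.65 / √0.57 = 0.65 / 0.7550 ≈ 0.86.

0.86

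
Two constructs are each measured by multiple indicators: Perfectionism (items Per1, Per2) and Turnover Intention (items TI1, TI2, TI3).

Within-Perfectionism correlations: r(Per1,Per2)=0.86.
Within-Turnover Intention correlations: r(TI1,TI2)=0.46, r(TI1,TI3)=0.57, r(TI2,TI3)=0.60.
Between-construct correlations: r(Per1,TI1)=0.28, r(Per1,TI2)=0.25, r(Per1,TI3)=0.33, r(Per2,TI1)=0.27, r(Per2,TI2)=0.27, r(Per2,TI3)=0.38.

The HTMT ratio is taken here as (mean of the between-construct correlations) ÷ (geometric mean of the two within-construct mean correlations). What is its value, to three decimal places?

Between-construct mean = 1.78/6 = 0.2967.
Mean within-Per = 0.86/1 = 0.8600; mean within-TI = 1.63/3 = 0.5433.
Geometric mean = √(0.8600 × 0.5433) = 0.6835.
HTMT = 0.2967 / 0.6835 = 0.434.

0.434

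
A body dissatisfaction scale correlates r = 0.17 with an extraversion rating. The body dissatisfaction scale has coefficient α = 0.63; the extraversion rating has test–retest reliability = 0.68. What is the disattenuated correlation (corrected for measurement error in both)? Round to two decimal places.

r_true = r_obs / √(r_xx · r_yy) = 0.17 / √(0.63 × 0.68) = 0.17 / √0.4284 = 0.17 / 0.6545 ≈ 0.26.

0.26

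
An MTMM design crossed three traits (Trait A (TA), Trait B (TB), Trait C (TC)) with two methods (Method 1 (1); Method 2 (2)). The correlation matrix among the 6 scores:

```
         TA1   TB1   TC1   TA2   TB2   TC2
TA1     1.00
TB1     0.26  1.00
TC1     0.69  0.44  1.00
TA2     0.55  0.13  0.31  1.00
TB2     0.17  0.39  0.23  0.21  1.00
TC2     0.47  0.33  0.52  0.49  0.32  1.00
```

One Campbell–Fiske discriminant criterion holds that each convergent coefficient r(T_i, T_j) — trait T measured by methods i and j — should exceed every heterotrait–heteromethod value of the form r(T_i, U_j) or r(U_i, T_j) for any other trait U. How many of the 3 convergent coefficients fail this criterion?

0

Checking each validity diagonal entry against its comparison values:
TA (methods 1·2): 0.55 vs {0.17, 0.13, 0.47, 0.31} → pass.
TB (methods 1·2): 0.39 vs {0.13, 0.17, 0.33, 0.23} → pass.
TC (methods 1·2): 0.52 vs {0.31, 0.47, 0.23, 0.33} → pass.
0 of 3 fail.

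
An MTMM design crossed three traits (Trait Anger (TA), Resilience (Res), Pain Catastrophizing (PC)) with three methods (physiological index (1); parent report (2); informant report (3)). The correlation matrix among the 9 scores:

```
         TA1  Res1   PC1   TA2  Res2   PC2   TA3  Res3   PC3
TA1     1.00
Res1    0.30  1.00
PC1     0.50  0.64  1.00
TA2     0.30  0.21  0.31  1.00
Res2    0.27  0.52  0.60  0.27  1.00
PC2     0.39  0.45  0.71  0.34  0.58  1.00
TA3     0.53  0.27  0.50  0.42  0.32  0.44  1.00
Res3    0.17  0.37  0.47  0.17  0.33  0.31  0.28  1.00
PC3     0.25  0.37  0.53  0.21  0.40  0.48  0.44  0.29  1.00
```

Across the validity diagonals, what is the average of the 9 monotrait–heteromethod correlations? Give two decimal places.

0.47

Convergent values: 0.30, 0.53, 0.42, 0.52, 0.37, 0.33, 0.71, 0.53, 0.48; mean = 4.19/9 = 0.47.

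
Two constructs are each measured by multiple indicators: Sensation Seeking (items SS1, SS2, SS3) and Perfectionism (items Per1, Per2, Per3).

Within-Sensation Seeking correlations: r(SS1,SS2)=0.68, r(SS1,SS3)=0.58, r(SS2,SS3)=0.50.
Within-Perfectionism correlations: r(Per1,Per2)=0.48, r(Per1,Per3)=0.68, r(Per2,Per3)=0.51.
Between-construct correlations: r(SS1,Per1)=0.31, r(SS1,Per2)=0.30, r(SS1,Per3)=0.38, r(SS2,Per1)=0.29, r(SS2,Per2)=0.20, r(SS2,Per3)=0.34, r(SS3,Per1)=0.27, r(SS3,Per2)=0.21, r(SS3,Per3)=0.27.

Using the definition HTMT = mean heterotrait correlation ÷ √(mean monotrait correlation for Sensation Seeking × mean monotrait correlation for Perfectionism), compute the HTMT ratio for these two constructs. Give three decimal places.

0.500

Between-construct mean = 2.57/9 = 0.2856.
Mean within-SS = 1.76/3 = 0.5867; mean within-Per = 1.67/3 = 0.5567.
Geometric mean = √(0.5867 × 0.5567) = 0.5715.
HTMT = 0.2856 / 0.5715 = 0.500.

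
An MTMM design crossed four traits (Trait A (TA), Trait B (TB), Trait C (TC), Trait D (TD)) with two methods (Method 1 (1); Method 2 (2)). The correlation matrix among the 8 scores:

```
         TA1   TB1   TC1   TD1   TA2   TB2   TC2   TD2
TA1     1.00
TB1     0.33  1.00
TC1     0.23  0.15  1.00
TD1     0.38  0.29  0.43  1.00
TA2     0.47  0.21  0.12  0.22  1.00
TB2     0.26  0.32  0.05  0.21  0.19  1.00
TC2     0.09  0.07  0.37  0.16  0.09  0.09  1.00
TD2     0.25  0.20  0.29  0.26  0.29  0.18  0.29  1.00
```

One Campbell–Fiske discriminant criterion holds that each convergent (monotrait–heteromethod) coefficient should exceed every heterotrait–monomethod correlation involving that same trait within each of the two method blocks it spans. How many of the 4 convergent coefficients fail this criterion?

3

Convergent coefficients and their comparison sets:
TA (methods 1·2): 0.47 vs {0.33, 0.19, 0.23, 0.09, 0.38, 0.29} → pass.
TB (methods 1·2): 0.32 vs {0.33, 0.19, 0.15, 0.09, 0.29, 0.18} → fail.
TC (methods 1·2): 0.37 vs {0.23, 0.09, 0.15, 0.09, 0.43, 0.29} → fail.
TD (methods 1·2): 0.26 vs {0.38, 0.29, 0.29, 0.18, 0.43, 0.29} → fail.
3 of 4 fail.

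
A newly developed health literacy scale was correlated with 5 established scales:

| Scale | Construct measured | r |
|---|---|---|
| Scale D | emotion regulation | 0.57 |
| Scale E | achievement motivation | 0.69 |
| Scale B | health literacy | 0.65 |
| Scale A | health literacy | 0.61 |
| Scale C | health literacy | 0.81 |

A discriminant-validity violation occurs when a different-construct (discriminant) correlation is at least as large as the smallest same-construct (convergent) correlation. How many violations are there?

Convergent (same construct = health literacy): Scale B, Scale A, Scale C.
Smallest convergent = 0.61. Discriminant values: 0.57, 0.69; count ≥ 0.61 → 1.

1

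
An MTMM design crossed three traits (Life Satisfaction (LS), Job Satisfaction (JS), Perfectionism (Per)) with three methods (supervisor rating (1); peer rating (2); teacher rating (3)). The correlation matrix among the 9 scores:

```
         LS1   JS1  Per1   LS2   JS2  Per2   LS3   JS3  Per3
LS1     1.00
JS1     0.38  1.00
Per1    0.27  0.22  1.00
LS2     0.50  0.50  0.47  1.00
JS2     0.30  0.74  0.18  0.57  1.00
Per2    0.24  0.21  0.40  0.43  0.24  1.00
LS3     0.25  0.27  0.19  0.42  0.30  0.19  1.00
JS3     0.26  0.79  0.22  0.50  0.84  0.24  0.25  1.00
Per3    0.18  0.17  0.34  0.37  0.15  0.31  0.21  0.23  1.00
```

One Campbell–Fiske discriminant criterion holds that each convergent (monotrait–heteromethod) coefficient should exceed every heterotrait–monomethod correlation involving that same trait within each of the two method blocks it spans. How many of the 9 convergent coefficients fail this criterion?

5

Convergent coefficients and their comparison sets:
LS (methods 1·2): 0.50 vs {0.38, 0.57, 0.27, 0.43} → fail.
LS (methods 1·3): 0.25 vs {0.38, 0.25, 0.27, 0.21} → fail.
LS (methods 2·3): 0.42 vs {0.57, 0.25, 0.43, 0.21} → fail.
JS (methods 1·2): 0.74 vs {0.38, 0.57, 0.22, 0.24} → pass.
JS (methods 1·3): 0.79 vs {0.38, 0.25, 0.22, 0.23} → pass.
JS (methods 2·3): 0.84 vs {0.57, 0.25, 0.24, 0.23} → pass.
Per (methods 1·2): 0.40 vs {0.27, 0.43, 0.22, 0.24} → fail.
Per (methods 1·3): 0.34 vs {0.27, 0.21, 0.22, 0.23} → pass.
Per (methods 2·3): 0.31 vs {0.43, 0.21, 0.24, 0.23} → fail.
5 of 9 fail.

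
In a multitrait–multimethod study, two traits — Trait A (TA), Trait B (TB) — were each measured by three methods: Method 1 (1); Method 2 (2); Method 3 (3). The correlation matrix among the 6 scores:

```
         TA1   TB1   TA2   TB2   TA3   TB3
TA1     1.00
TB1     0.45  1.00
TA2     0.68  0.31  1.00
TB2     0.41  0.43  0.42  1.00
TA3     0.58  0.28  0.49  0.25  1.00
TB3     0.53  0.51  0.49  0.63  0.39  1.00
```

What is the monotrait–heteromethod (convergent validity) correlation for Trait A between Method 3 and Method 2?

0.49

Same trait (TA), different methods: r(TA3, TA2) = 0.49.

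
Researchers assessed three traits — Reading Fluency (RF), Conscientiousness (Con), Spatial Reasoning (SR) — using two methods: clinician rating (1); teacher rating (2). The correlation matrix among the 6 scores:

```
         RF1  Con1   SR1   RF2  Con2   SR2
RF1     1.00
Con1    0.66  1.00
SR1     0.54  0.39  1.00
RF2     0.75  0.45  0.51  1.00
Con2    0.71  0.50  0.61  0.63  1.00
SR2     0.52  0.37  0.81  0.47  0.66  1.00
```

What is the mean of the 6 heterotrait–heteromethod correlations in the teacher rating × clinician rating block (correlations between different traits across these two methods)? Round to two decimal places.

0.53

HTHM values (method 2 × method 1): 0.45, 0.51, 0.71, 0.61, 0.52, 0.37; mean = 3.17/6 = 0.53.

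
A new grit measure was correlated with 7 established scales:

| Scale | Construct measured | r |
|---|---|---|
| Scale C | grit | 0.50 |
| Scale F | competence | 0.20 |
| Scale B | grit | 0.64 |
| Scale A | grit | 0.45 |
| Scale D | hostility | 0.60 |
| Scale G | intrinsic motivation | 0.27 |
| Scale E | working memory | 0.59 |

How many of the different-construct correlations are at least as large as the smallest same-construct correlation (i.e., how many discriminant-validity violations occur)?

2

Convergent (same construct = grit): Scale C, Scale B, Scale A.
Smallest convergent = 0.45. Discriminant values: 0.20, 0.60, 0.27, 0.59; count ≥ 0.45 → 2.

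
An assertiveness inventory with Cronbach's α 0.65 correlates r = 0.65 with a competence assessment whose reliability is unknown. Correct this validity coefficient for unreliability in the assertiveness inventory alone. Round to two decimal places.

0.81

Single correction: r_c = r_obs / √r_xx = 0.65 / √0.65 = 0.65 / 0.8062 ≈ 0.81.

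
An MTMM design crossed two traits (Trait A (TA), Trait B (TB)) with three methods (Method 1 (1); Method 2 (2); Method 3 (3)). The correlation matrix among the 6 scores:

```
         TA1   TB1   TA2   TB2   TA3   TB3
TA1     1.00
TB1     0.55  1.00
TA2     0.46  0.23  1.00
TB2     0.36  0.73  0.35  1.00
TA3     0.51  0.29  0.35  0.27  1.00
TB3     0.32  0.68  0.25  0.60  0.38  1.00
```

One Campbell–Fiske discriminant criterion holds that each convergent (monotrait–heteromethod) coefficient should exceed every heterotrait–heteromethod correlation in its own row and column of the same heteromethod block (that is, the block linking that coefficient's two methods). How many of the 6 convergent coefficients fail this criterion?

0

Each convergent coefficient versus the relevant comparison correlations:
TA (methods 1·2): 0.46 vs {0.36, 0.23} → pass.
TA (methods 1·3): 0.51 vs {0.32, 0.29} → pass.
TA (methods 2·3): 0.35 vs {0.25, 0.27} → pass.
TB (methods 1·2): 0.73 vs {0.23, 0.36} → pass.
TB (methods 1·3): 0.68 vs {0.29, 0.32} → pass.
TB (methods 2·3): 0.60 vs {0.27, 0.25} → pass.
0 of 6 fail.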